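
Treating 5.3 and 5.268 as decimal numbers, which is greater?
5.3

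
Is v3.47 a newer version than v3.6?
Yes. Version numbers are compared segment by segment as integers, not as decimals: minor version 47 > 6, so v3.47 > v3.6 (even though the decimal 3.47 < 3.6).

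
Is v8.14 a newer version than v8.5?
Yes. Version numbers are compared segment by segment as integers, not as decimals: minor version 14 > 5, so v8.14 > v8.5 (even though the decimal 8.14 < 8.5).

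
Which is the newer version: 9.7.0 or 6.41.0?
9.7.0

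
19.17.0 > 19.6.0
True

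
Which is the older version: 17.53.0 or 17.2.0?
17.2.0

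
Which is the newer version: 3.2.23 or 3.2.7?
3.2.23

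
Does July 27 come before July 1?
No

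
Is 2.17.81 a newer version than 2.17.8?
Yes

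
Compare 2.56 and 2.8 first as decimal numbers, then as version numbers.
As decimals: 2.56 < 2.8. As versions: v2.56 > v2.8 (minor version 56 > 8).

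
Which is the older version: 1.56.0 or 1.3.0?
1.3.0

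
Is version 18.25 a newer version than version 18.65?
No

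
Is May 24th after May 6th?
Yes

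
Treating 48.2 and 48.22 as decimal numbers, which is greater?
48.22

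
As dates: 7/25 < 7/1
False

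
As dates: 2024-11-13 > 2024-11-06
True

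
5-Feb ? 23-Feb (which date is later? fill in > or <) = <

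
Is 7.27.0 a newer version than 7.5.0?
Yes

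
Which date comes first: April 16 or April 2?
April 2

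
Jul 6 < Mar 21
False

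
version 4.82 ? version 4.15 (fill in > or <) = >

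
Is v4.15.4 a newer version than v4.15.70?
No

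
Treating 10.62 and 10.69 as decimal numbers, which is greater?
10.69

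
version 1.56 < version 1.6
False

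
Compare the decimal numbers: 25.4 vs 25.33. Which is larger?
25.4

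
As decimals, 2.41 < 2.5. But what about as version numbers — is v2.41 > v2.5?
True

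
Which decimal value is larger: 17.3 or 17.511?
17.511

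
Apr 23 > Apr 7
True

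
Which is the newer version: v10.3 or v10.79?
v10.79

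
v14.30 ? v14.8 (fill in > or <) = >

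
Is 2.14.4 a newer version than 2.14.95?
No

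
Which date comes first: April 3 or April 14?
April 3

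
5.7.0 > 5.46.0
False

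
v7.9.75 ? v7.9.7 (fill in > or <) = >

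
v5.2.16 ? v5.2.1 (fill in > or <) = >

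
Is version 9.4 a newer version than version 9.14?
No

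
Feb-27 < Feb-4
False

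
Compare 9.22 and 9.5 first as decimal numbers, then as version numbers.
As decimals: 9.22 < 9.5. As versions: v9.22 > v9.5 (minor version 22 > 5).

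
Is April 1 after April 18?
No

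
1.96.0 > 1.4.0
True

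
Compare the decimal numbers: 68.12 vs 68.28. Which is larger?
68.28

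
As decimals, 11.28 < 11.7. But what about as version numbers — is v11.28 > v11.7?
True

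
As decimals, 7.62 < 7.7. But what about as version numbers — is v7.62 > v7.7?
True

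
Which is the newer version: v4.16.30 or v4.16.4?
v4.16.30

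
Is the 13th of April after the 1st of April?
Yes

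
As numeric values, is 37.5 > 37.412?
True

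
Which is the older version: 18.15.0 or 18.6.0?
18.6.0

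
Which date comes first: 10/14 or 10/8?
10/8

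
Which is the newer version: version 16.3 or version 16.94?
version 16.94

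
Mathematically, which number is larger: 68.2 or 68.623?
68.623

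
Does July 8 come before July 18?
Yes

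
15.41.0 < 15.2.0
False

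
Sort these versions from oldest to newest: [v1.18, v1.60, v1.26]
[v1.18, v1.26, v1.60]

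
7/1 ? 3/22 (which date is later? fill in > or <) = >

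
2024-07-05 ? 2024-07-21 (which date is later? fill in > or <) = <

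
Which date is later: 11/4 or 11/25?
11/25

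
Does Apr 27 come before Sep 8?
Yes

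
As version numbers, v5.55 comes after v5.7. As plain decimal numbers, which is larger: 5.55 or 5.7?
5.7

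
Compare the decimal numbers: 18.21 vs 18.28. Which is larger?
18.28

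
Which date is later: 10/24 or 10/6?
10/24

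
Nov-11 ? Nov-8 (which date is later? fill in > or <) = >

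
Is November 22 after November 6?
Yes. Day 22 comes after day 6 in November — this is a date comparison, not a decimal one (the decimal 11.22 would be smaller than 11.6).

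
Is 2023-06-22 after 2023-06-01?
Yes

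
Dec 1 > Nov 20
True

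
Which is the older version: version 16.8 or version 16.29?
version 16.8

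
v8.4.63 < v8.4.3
False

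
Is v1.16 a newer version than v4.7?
No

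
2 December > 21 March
True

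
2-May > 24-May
False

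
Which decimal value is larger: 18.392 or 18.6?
18.6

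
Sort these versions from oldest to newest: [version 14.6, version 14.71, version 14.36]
[version 14.6, version 14.36, version 14.71]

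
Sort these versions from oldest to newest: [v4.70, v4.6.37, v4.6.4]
[v4.6.4, v4.6.37, v4.70]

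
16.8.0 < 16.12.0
True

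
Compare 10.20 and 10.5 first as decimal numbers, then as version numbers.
As decimals: 10.20 < 10.5. As versions: v10.20 > v10.5 (minor version 20 > 5).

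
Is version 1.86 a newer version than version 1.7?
Yes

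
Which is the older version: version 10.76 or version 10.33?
version 10.33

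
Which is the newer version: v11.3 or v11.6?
v11.6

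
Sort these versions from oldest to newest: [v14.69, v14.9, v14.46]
[v14.9, v14.46, v14.69]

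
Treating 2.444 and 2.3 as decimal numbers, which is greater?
2.444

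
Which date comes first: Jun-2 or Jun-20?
Jun-2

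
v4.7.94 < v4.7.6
False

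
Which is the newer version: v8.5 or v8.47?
v8.47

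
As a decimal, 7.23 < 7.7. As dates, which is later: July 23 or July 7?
July 23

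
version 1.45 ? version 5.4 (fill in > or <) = <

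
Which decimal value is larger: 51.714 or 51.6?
51.714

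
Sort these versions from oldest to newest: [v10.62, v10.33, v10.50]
[v10.33, v10.50, v10.62]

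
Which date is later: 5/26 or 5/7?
5/26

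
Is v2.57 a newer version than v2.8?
Yes. Version numbers are compared segment by segment as integers, not as decimals: minor version 57 > 8, so v2.57 > v2.8 (even though the decimal 2.57 < 2.8).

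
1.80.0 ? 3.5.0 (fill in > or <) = <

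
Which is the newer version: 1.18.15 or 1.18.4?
1.18.15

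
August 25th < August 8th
False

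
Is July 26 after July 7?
Yes. Day 26 comes after day 7 in July — this is a date comparison, not a decimal one (the decimal 7.26 would be smaller than 7.7).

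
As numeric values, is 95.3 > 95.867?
False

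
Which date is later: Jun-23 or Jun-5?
Jun-23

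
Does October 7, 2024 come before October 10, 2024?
Yes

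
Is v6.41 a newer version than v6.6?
Yes. Version numbers are compared segment by segment as integers, not as decimals: minor version 41 > 6, so v6.41 > v6.6 (even though the decimal 6.41 < 6.6).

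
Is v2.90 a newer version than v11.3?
No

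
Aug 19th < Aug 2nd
False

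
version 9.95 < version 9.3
False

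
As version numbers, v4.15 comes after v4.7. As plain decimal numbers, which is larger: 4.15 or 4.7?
4.7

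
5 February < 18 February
True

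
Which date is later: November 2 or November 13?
November 13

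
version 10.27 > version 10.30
False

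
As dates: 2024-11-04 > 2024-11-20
False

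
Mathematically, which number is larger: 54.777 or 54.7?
54.777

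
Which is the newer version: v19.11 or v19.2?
v19.11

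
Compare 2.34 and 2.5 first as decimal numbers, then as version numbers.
As decimals: 2.34 < 2.5. As versions: v2.34 > v2.5 (minor version 34 > 5).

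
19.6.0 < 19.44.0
True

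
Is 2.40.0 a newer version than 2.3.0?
Yes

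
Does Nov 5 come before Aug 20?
No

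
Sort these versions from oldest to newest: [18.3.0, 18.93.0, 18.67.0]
[18.3.0, 18.67.0, 18.93.0]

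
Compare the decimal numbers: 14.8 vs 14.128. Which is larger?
14.8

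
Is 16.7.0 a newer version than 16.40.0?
No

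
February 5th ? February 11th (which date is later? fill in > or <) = <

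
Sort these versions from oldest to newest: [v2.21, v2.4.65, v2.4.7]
[v2.4.7, v2.4.65, v2.21]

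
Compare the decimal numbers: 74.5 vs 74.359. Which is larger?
74.5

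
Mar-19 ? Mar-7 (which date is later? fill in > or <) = >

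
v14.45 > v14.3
True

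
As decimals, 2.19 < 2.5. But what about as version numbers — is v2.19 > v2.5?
True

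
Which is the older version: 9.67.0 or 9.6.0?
9.6.0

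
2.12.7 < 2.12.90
True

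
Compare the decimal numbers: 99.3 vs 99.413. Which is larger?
99.413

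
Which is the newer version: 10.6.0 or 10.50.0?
10.50.0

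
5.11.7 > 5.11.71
False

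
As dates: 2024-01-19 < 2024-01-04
False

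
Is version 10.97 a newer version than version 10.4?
Yes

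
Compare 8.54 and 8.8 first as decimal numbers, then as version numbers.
As decimals: 8.54 < 8.8. As versions: v8.54 > v8.8 (minor version 54 > 8).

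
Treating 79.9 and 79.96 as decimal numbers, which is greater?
79.96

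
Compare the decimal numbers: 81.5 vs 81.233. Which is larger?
81.5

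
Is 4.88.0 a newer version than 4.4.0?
Yes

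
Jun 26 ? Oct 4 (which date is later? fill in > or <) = <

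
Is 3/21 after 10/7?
No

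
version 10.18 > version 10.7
True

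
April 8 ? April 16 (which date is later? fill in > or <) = <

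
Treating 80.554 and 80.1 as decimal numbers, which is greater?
80.554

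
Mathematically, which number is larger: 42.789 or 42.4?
42.789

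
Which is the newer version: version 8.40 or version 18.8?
version 18.8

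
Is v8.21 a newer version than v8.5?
Yes. Version numbers are compared segment by segment as integers, not as decimals: minor version 21 > 5, so v8.21 > v8.5 (even though the decimal 8.21 < 8.5).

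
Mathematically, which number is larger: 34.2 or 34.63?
34.63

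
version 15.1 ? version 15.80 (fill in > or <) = <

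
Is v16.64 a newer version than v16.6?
Yes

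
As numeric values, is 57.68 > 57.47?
True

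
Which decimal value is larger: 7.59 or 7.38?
7.59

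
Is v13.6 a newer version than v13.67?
No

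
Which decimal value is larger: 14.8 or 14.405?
14.8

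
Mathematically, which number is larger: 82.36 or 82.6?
82.6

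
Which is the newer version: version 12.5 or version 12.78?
version 12.78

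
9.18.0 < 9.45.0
True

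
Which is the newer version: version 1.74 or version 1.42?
version 1.74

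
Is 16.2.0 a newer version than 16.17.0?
No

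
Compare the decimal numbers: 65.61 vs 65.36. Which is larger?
65.61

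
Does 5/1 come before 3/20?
No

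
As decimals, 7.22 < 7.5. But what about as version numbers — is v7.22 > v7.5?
True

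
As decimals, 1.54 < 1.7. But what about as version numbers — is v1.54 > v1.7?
True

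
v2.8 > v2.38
False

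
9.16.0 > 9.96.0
False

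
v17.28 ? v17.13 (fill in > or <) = >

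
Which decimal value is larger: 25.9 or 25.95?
25.95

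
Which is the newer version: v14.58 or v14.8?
v14.58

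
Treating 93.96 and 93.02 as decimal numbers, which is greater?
93.96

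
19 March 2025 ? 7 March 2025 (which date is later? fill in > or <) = >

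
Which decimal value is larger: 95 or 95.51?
95.51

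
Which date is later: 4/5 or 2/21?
4/5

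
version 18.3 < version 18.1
False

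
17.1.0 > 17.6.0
False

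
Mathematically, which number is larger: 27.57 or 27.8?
27.8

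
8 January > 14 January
False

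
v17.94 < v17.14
False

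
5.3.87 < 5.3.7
False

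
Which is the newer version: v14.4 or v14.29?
v14.29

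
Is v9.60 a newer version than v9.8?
Yes. Version numbers are compared segment by segment as integers, not as decimals: minor version 60 > 8, so v9.60 > v9.8 (even though the decimal 9.60 < 9.8).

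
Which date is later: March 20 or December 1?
December 1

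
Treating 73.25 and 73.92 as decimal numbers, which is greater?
73.92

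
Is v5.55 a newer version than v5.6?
Yes. Version numbers are compared segment by segment as integers, not as decimals: minor version 55 > 6, so v5.55 > v5.6 (even though the decimal 5.55 < 5.6).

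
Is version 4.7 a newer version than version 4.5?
Yes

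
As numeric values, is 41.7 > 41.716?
False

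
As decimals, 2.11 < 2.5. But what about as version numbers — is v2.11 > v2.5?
True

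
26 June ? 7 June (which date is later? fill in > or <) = >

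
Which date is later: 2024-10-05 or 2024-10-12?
2024-10-12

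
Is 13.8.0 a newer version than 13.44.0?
No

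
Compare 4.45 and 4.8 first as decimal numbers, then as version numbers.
As decimals: 4.45 < 4.8. As versions: v4.45 > v4.8 (minor version 45 > 8).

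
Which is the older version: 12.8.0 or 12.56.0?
12.8.0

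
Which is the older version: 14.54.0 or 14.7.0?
14.7.0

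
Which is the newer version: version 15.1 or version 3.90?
version 15.1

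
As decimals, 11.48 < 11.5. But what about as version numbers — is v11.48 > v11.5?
True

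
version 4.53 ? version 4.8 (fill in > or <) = >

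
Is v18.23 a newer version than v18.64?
No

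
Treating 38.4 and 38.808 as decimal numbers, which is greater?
38.808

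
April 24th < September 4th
True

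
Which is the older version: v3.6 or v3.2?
v3.2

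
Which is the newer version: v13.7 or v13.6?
v13.7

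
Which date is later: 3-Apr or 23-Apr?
23-Apr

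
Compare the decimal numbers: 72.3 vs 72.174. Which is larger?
72.3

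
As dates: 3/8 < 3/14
True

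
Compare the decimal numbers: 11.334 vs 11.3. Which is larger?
11.334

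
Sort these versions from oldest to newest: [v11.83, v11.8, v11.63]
[v11.8, v11.63, v11.83]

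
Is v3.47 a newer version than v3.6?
Yes. Version numbers are compared segment by segment as integers, not as decimals: minor version 47 > 6, so v3.47 > v3.6 (even though the decimal 3.47 < 3.6).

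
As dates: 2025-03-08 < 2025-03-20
True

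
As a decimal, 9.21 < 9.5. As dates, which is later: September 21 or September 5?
September 21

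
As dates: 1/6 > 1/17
False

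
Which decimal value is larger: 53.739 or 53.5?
53.739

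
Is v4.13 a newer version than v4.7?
Yes. Version numbers are compared segment by segment as integers, not as decimals: minor version 13 > 7, so v4.13 > v4.7 (even though the decimal 4.13 < 4.7).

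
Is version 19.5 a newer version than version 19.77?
No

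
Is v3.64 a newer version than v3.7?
Yes. Version numbers are compared segment by segment as integers, not as decimals: minor version 64 > 7, so v3.64 > v3.7 (even though the decimal 3.64 < 3.7).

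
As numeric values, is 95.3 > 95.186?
True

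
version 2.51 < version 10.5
True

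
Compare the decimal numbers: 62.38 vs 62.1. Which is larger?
62.38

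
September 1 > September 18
False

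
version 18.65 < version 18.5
False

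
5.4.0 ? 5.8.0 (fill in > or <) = <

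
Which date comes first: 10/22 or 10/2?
10/2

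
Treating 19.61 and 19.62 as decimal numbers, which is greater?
19.62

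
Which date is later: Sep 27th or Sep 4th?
Sep 27th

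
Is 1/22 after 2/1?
No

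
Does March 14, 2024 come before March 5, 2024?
No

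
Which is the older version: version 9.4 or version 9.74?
version 9.4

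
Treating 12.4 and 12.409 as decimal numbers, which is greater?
12.409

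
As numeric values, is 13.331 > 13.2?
True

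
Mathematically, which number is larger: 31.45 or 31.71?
31.71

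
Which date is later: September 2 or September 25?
September 25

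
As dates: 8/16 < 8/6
False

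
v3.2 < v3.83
True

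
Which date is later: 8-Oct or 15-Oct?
15-Oct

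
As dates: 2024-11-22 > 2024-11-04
True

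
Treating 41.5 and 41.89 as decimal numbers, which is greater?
41.89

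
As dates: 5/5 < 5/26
True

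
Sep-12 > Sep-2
True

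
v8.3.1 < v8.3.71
True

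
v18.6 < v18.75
True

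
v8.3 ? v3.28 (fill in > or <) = >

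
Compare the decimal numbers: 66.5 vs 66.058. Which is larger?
66.5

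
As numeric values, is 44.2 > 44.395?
False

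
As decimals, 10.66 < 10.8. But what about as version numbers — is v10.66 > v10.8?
True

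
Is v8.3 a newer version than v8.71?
No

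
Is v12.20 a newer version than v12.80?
No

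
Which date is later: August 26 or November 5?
November 5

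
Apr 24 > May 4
False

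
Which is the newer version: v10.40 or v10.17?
v10.40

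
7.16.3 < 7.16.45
True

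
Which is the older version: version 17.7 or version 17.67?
version 17.7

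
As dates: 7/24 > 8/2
False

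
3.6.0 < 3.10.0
True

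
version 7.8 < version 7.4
False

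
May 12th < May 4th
False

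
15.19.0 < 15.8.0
False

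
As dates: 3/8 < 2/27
False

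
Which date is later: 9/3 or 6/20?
9/3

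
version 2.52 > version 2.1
True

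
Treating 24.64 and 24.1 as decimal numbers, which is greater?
24.64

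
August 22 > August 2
True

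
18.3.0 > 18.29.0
False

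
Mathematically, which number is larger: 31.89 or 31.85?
31.89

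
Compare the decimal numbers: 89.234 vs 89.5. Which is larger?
89.5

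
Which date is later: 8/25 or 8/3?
8/25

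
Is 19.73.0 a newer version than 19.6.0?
Yes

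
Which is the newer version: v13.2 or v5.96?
v13.2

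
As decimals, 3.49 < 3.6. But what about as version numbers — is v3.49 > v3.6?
True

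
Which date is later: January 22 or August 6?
August 6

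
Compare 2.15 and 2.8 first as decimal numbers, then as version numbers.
As decimals: 2.15 < 2.8. As versions: v2.15 > v2.8 (minor version 15 > 8).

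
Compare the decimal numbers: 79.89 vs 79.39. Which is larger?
79.89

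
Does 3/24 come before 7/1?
Yes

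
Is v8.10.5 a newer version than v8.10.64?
No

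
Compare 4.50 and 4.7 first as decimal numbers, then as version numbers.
As decimals: 4.50 < 4.7. As versions: v4.50 > v4.7 (minor version 50 > 7).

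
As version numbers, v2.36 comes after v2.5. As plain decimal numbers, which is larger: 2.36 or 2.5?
2.5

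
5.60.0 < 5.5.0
False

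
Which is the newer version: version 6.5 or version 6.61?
version 6.61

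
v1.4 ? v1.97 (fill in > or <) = <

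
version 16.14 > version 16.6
True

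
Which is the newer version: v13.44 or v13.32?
v13.44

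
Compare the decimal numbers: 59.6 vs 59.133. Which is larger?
59.6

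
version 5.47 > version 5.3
True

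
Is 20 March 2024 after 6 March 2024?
Yes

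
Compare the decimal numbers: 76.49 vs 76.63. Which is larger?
76.63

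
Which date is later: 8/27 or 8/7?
8/27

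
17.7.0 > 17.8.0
False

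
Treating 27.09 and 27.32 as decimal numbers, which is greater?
27.32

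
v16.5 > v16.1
True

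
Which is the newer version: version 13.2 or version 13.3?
version 13.3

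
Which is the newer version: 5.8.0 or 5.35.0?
5.35.0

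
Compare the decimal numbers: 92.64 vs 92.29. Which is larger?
92.64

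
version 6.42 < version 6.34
False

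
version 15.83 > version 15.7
True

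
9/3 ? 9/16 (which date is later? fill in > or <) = <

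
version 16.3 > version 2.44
True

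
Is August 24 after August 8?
Yes. Day 24 comes after day 8 in August — this is a date comparison, not a decimal one (the decimal 8.24 would be smaller than 8.8).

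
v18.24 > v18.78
False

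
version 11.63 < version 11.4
False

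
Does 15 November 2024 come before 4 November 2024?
No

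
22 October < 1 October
False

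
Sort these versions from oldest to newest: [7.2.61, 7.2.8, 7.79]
[7.2.8, 7.2.61, 7.79]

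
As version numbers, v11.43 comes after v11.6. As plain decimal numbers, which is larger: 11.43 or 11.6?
11.6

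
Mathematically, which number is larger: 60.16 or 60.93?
60.93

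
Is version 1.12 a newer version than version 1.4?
Yes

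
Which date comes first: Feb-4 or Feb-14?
Feb-4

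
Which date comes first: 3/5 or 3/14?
3/5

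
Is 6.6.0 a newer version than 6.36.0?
No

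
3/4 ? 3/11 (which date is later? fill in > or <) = <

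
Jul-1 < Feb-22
False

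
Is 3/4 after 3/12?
No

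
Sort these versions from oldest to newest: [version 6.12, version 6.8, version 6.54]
[version 6.8, version 6.12, version 6.54]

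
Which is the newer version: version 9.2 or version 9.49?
version 9.49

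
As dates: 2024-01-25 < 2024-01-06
False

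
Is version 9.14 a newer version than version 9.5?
Yes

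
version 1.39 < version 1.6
False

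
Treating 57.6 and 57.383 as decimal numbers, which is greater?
57.6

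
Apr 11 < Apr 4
False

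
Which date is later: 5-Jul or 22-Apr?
5-Jul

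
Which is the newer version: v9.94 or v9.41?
v9.94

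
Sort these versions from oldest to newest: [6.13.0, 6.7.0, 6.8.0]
[6.7.0, 6.8.0, 6.13.0]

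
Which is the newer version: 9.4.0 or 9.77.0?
9.77.0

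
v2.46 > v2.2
True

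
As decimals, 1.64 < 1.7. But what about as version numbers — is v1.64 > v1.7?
True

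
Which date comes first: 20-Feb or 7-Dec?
20-Feb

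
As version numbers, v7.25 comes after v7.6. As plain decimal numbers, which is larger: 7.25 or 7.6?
7.6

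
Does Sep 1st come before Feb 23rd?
No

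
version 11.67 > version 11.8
True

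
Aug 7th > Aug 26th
False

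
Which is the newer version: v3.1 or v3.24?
v3.24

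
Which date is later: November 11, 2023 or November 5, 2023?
November 11, 2023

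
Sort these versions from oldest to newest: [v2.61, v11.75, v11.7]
[v2.61, v11.7, v11.75]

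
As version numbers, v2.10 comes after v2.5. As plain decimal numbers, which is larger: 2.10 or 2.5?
2.5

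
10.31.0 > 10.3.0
True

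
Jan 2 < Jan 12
True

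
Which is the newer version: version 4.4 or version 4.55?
version 4.55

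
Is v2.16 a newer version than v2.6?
Yes. Version numbers are compared segment by segment as integers, not as decimals: minor version 16 > 6, so v2.16 > v2.6 (even though the decimal 2.16 < 2.6).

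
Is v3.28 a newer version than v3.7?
Yes. Version numbers are compared segment by segment as integers, not as decimals: minor version 28 > 7, so v3.28 > v3.7 (even though the decimal 3.28 < 3.7).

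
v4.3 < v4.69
True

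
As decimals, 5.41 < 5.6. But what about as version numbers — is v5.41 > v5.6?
True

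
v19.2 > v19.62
False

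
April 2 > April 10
False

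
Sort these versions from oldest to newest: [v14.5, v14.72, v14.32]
[v14.5, v14.32, v14.72]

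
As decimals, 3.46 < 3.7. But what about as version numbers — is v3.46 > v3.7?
True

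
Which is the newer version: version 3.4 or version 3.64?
version 3.64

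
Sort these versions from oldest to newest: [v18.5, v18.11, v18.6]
[v18.5, v18.6, v18.11]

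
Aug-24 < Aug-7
False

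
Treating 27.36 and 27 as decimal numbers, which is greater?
27.36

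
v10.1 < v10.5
True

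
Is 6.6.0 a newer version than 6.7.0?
No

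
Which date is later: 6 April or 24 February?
6 April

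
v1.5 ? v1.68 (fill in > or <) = <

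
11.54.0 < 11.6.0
False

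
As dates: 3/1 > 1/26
True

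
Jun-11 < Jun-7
False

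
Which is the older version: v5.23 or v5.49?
v5.23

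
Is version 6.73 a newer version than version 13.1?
No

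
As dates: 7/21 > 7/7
True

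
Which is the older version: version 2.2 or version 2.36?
version 2.2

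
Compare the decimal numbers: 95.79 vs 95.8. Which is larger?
95.8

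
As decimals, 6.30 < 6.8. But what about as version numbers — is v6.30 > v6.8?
True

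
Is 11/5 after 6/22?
Yes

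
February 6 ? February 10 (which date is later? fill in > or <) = <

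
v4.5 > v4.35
False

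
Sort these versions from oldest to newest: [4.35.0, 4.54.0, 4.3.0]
[4.3.0, 4.35.0, 4.54.0]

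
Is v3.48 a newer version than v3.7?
Yes. Version numbers are compared segment by segment as integers, not as decimals: minor version 48 > 7, so v3.48 > v3.7 (even though the decimal 3.48 < 3.7).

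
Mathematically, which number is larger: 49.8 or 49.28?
49.8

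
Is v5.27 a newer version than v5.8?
Yes. Version numbers are compared segment by segment as integers, not as decimals: minor version 27 > 8, so v5.27 > v5.8 (even though the decimal 5.27 < 5.8).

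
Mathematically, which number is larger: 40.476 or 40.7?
40.7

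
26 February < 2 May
True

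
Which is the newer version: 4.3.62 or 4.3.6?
4.3.62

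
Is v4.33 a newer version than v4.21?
Yes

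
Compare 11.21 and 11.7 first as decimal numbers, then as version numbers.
As decimals: 11.21 < 11.7. As versions: v11.21 > v11.7 (minor version 21 > 7).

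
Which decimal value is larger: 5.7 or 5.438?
5.7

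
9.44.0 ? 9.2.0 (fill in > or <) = >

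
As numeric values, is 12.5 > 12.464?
True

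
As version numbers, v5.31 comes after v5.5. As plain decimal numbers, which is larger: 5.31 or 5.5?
5.5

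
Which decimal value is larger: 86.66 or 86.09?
86.66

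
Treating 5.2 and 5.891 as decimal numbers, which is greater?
5.891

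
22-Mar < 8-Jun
True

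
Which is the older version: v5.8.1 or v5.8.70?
v5.8.1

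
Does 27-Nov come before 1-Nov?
No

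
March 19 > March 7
True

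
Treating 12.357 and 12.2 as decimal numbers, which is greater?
12.357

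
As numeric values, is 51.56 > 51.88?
False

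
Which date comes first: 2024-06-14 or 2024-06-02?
2024-06-02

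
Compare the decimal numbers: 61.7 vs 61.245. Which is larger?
61.7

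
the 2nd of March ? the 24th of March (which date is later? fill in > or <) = <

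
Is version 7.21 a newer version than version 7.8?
Yes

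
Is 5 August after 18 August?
No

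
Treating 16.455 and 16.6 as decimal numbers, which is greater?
16.6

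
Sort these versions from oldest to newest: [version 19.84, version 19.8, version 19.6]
[version 19.6, version 19.8, version 19.84]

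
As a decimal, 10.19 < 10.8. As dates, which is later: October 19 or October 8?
October 19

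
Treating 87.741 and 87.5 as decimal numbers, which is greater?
87.741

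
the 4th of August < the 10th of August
True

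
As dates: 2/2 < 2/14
True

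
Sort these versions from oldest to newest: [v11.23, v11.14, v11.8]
[v11.8, v11.14, v11.23]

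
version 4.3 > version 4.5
False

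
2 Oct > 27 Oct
False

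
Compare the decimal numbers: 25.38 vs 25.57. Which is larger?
25.57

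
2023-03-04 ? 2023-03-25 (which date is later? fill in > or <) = <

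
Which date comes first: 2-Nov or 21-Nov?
2-Nov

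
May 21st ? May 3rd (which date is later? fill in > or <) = >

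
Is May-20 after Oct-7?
No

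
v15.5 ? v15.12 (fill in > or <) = <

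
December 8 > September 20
True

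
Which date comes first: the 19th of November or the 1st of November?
the 1st of November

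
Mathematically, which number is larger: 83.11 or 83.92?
83.92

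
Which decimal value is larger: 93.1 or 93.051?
93.1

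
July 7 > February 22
True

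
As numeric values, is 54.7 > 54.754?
False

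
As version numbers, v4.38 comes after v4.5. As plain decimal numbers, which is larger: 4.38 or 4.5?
4.5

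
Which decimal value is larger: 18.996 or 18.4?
18.996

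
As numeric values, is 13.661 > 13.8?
False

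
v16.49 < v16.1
False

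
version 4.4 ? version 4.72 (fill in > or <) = <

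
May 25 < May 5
False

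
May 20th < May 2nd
False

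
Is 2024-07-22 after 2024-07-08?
Yes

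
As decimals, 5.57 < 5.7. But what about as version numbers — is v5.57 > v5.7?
True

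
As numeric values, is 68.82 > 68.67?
True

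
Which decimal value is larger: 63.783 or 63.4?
63.783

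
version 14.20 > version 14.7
True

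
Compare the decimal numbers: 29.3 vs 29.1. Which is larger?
29.3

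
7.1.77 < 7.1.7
False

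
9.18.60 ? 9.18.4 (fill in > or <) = >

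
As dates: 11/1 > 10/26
True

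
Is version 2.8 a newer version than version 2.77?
No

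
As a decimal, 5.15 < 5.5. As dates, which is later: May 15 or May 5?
May 15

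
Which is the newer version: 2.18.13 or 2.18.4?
2.18.13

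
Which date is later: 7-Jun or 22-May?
7-Jun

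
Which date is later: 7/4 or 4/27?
7/4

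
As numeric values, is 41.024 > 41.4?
False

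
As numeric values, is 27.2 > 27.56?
False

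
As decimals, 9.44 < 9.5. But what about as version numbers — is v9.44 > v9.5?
True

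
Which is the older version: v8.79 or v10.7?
v8.79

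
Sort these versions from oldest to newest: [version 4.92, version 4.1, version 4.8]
[version 4.1, version 4.8, version 4.92]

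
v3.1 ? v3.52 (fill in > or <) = <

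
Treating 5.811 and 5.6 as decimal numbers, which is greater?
5.811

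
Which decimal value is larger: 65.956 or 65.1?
65.956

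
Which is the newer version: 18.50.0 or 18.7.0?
18.50.0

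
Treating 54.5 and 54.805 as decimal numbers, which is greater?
54.805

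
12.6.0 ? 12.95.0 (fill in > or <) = <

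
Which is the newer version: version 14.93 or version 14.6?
version 14.93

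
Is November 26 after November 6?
Yes. Day 26 comes after day 6 in November — this is a date comparison, not a decimal one (the decimal 11.26 would be smaller than 11.6).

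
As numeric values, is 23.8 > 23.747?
True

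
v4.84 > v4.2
True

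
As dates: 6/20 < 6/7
False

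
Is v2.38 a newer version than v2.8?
Yes. Version numbers are compared segment by segment as integers, not as decimals: minor version 38 > 8, so v2.38 > v2.8 (even though the decimal 2.38 < 2.8).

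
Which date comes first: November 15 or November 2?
November 2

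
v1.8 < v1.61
True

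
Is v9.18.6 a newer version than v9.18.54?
No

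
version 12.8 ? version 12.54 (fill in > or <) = <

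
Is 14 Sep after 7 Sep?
Yes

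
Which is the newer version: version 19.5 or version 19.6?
version 19.6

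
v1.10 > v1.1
True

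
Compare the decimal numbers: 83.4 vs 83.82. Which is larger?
83.82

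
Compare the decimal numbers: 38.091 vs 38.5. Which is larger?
38.5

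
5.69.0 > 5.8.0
True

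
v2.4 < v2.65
True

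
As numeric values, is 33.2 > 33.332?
False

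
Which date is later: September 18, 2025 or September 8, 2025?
September 18, 2025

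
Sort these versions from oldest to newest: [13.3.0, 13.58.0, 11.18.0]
[11.18.0, 13.3.0, 13.58.0]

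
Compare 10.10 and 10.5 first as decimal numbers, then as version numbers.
As decimals: 10.10 < 10.5. As versions: v10.10 > v10.5 (minor version 10 > 5).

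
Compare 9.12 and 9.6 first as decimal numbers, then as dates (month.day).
As decimals: 9.12 < 9.6. As dates: 9/12 is later than 9/6 (day 12 > day 6).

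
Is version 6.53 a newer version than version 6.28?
Yes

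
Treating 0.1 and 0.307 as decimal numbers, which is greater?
0.307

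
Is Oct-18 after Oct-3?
Yes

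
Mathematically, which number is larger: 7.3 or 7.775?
7.775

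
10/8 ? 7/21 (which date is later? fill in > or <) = >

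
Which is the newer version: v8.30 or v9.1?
v9.1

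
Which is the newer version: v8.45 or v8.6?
v8.45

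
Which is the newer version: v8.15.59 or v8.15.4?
v8.15.59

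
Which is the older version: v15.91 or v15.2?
v15.2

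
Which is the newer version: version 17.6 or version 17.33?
version 17.33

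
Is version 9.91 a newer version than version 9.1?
Yes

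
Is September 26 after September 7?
Yes. Day 26 comes after day 7 in September — this is a date comparison, not a decimal one (the decimal 9.26 would be smaller than 9.7).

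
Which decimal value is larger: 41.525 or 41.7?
41.7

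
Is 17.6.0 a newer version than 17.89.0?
No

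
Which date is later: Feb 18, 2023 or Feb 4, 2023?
Feb 18, 2023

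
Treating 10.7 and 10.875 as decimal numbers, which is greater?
10.875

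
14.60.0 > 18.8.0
False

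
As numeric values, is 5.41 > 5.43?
False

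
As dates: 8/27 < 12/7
True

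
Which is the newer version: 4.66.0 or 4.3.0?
4.66.0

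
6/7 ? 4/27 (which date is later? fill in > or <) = >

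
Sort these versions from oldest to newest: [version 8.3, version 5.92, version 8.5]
[version 5.92, version 8.3, version 8.5]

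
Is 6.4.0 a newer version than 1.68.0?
Yes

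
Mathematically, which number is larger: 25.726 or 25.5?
25.726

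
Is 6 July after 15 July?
No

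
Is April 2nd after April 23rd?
No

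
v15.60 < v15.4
False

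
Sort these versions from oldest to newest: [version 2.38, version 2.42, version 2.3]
[version 2.3, version 2.38, version 2.42]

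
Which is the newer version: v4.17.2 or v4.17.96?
v4.17.96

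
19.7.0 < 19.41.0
True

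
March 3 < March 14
True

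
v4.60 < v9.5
True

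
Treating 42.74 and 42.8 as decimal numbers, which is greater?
42.8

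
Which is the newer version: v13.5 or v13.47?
v13.47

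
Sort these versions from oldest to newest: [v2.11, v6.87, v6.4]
[v2.11, v6.4, v6.87]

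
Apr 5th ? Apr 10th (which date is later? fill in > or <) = <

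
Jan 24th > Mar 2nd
False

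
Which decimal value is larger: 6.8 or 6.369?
6.8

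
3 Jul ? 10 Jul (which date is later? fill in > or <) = <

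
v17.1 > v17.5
False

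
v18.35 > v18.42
False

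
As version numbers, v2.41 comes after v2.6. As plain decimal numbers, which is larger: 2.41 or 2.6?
2.6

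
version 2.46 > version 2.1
True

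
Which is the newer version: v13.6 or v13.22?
v13.22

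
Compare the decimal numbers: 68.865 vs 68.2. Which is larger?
68.865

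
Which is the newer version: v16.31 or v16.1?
v16.31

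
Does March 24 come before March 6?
No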